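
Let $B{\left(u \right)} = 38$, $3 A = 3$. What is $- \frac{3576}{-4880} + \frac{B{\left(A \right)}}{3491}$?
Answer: $\frac{1583657}{2129510} \approx 0.74367$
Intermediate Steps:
$A = 1$ ($A = \frac{1}{3} \cdot 3 = 1$)
$- \frac{3576}{-4880} + \frac{B{\left(A \right)}}{3491} = - \frac{3576}{-4880} + \frac{38}{3491} = \left(-3576\right) \left(- \frac{1}{4880}\right) + 38 \cdot \frac{1}{3491} = \frac{447}{610} + \frac{38}{3491} = \frac{1583657}{2129510}$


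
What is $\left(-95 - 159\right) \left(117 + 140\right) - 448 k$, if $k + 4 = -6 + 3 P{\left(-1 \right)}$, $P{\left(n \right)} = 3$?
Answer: $-64830$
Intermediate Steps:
$k = -1$ ($k = -4 + \left(-6 + 3 \cdot 3\right) = -4 + \left(-6 + 9\right) = -4 + 3 = -1$)
$\left(-95 - 159\right) \left(117 + 140\right) - 448 k = \left(-95 - 159\right) \left(117 + 140\right) - -448 = \left(-254\right) 257 + 448 = -65278 + 448 = -64830$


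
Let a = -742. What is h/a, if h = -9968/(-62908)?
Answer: -178/833531 ≈ -0.00021355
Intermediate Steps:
h = 2492/15727 (h = -9968*(-1/62908) = 2492/15727 ≈ 0.15845)
h/a = (2492/15727)/(-742) = (2492/15727)*(-1/742) = -178/833531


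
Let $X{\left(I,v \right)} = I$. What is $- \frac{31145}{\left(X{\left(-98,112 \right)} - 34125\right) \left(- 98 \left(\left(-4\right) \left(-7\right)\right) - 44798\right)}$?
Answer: $- \frac{31145}{1627029866} \approx -1.9142 \cdot 10^{-5}$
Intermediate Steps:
$- \frac{31145}{\left(X{\left(-98,112 \right)} - 34125\right) \left(- 98 \left(\left(-4\right) \left(-7\right)\right) - 44798\right)} = - \frac{31145}{\left(-98 - 34125\right) \left(- 98 \left(\left(-4\right) \left(-7\right)\right) - 44798\right)} = - \frac{31145}{\left(-34223\right) \left(\left(-98\right) 28 - 44798\right)} = - \frac{31145}{\left(-34223\right) \left(-2744 - 44798\right)} = - \frac{31145}{\left(-34223\right) \left(-47542\right)} = - \frac{31145}{1627029866}$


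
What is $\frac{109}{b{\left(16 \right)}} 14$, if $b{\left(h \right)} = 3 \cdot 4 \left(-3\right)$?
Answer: $- \frac{763}{18} \approx -42.389$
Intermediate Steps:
$b{\left(h \right)} = -36$ ($b{\left(h \right)} = 12 \left(-3\right) = -36$)
$\frac{109}{b{\left(16 \right)}} 14 = \frac{109}{-36} \cdot 14 = 109 \left(- \frac{1}{36}\right) 14 = \left(- \frac{109}{36}\right) 14 = - \frac{763}{18}$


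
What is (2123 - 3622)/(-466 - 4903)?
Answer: 1499/5369 ≈ 0.27920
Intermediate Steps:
(2123 - 3622)/(-466 - 4903) = -1499/(-5369) = -1499*(-1/5369) = 1499/5369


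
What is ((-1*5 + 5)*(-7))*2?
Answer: 0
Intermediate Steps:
((-1*5 + 5)*(-7))*2 = ((-5 + 5)*(-7))*2 = (0*(-7))*2 = 0*2 = 0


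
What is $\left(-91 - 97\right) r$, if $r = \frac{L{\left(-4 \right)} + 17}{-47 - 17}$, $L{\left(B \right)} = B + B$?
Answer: $\frac{423}{16} \approx 26.438$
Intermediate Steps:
$L{\left(B \right)} = 2 B$
$r = - \frac{9}{64}$ ($r = \frac{2 \left(-4\right) + 17}{-47 - 17} = \frac{-8 + 17}{-64} = 9 \left(- \frac{1}{64}\right) = - \frac{9}{64} \approx -0.14063$)
$\left(-91 - 97\right) r = \left(-91 - 97\right) \left(- \frac{9}{64}\right) = \left(-188\right) \left(- \frac{9}{64}\right) = \frac{423}{16}$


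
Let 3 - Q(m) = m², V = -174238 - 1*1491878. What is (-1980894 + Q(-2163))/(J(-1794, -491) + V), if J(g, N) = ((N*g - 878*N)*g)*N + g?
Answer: -1109910/192606083183 ≈ -5.7626e-6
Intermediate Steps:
J(g, N) = g + N*g*(-878*N + N*g) (J(g, N) = ((-878*N + N*g)*g)*N + g = (g*(-878*N + N*g))*N + g = N*g*(-878*N + N*g) + g = g + N*g*(-878*N + N*g))
V = -1666116 (V = -174238 - 1491878 = -1666116)
Q(m) = 3 - m²
(-1980894 + Q(-2163))/(J(-1794, -491) + V) = (-1980894 + (3 - 1*(-2163)²))/(-1794*(1 - 878*(-491)² - 1794*(-491)²) - 1666116) = (-1980894 + (3 - 1*4678569))/(-1794*(1 - 878*241081 - 1794*241081) - 1666116) = (-1980894 + (3 - 4678569))/(-1794*(1 - 211669118 - 432499314) - 1666116) = (-1980894 - 4678566)/(-1794*(-644168431) - 1666116) = -6659460/(1155638165214 - 1666116) = -6659460/1155636499098 = -6659460*1/1155636499098 = -1109910/192606083183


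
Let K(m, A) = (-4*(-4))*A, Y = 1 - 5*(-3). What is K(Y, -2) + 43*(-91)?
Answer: -3945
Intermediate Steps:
Y = 16 (Y = 1 + 15 = 16)
K(m, A) = 16*A
K(Y, -2) + 43*(-91) = 16*(-2) + 43*(-91) = -32 - 3913 = -3945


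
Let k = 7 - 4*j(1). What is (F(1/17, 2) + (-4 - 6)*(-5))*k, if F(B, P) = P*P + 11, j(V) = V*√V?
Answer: 195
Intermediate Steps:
j(V) = V^(3/2)
k = 3 (k = 7 - 4*1^(3/2) = 7 - 4*1 = 7 - 4 = 3)
F(B, P) = 11 + P² (F(B, P) = P² + 11 = 11 + P²)
(F(1/17, 2) + (-4 - 6)*(-5))*k = ((11 + 2²) + (-4 - 6)*(-5))*3 = ((11 + 4) - 10*(-5))*3 = (15 + 50)*3 = 65*3 = 195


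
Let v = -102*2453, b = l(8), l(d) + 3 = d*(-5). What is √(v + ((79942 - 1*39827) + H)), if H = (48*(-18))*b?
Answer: I*√172939 ≈ 415.86*I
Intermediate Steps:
l(d) = -3 - 5*d (l(d) = -3 + d*(-5) = -3 - 5*d)
b = -43 (b = -3 - 5*8 = -3 - 40 = -43)
v = -250206
H = 37152 (H = (48*(-18))*(-43) = -864*(-43) = 37152)
√(v + ((79942 - 1*39827) + H)) = √(-250206 + ((79942 - 1*39827) + 37152)) = √(-250206 + ((79942 - 39827) + 37152)) = √(-250206 + (40115 + 37152)) = √(-250206 + 77267) = √(-172939) = I*√172939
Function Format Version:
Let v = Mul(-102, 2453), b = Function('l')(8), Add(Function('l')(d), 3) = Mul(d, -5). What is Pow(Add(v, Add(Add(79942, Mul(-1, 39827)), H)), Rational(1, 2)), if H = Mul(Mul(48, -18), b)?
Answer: Mul(I, Pow(172939, Rational(1, 2))) ≈ Mul(415.86, I)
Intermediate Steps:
Function('l')(d) = Add(-3, Mul(-5, d)) (Function('l')(d) = Add(-3, Mul(d, -5)) = Add(-3, Mul(-5, d)))
b = -43 (b = Add(-3, Mul(-5, 8)) = Add(-3, -40) = -43)
v = -250206
H = 37152 (H = Mul(Mul(48, -18), -43) = Mul(-864, -43) = 37152)
Pow(Add(v, Add(Add(79942, Mul(-1, 39827)), H)), Rational(1, 2)) = Pow(Add(-250206, Add(Add(79942, Mul(-1, 39827)), 37152)), Rational(1, 2)) = Pow(Add(-250206, Add(Add(79942, -39827), 37152)), Rational(1, 2)) = Pow(Add(-250206, Add(40115, 37152)), Rational(1, 2)) = Pow(Add(-250206, 77267), Rational(1, 2)) = Pow(-172939, Rational(1, 2)) = Mul(I, Pow(172939, Rational(1, 2)))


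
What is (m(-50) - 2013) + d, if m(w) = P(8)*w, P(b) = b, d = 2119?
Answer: -294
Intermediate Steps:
m(w) = 8*w
(m(-50) - 2013) + d = (8*(-50) - 2013) + 2119 = (-400 - 2013) + 2119 = -2413 + 2119 = -294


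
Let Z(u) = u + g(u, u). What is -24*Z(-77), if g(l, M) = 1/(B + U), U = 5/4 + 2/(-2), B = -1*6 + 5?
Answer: 1880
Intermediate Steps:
B = -1 (B = -6 + 5 = -1)
U = ¼ (U = 5*(¼) + 2*(-½) = 5/4 - 1 = ¼ ≈ 0.25000)
g(l, M) = -4/3 (g(l, M) = 1/(-1 + ¼) = 1/(-¾) = -4/3)
Z(u) = -4/3 + u (Z(u) = u - 4/3 = -4/3 + u)
-24*Z(-77) = -24*(-4/3 - 77) = -24*(-235/3) = 1880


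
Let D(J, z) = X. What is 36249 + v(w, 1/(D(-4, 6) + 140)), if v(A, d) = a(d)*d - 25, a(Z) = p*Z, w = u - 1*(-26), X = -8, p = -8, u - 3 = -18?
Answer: 78895871/2178 ≈ 36224.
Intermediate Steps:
u = -15 (u = 3 - 18 = -15)
D(J, z) = -8
w = 11 (w = -15 - 1*(-26) = -15 + 26 = 11)
a(Z) = -8*Z
v(A, d) = -25 - 8*d² (v(A, d) = (-8*d)*d - 25 = -8*d² - 25 = -25 - 8*d²)
36249 + v(w, 1/(D(-4, 6) + 140)) = 36249 + (-25 - 8/(-8 + 140)²) = 36249 + (-25 - 8*(1/132)²) = 36249 + (-25 - 8*1/17424) = 36249 + (-25 - 1/2178) = 36249 - 54451/2178 = 78895871/2178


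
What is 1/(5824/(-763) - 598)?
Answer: -109/66014 ≈ -0.0016512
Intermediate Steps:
1/(5824/(-763) - 598) = 1/(5824*(-1/763) - 598) = 1/(-832/109 - 598) = 1/(-66014/109) = -109/66014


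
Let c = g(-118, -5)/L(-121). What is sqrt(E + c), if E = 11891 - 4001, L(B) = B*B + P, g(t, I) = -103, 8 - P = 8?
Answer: sqrt(115517387)/121 ≈ 88.826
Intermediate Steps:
P = 0 (P = 8 - 1*8 = 8 - 8 = 0)
L(B) = B**2 (L(B) = B*B + 0 = B**2 + 0 = B**2)
c = -103/14641 (c = -103/((-121)**2) = -103/14641 ≈ -0.0070350)
E = 7890
sqrt(E + c) = sqrt(7890 - 103/14641) = sqrt(115517387/14641) = sqrt(115517387)/121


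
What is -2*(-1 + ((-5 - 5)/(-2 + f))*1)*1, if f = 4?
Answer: 12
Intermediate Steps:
-2*(-1 + ((-5 - 5)/(-2 + f))*1)*1 = -2*(-1 + ((-5 - 5)/(-2 + 4))*1)*1 = -2*(-1 - 10/2*1)*1 = -2*(-1 - 10*1/2*1)*1 = -2*(-1 - 5*1)*1 = -2*(-1 - 5)*1 = -2*(-6)*1 = 12*1 = 12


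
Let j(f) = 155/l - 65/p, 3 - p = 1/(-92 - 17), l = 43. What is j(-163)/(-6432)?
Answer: 84605/30238976 ≈ 0.0027979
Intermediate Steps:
p = 328/109 (p = 3 - 1/(-92 - 17) = 3 - 1/(-109) = 3 - 1*(-1/109) = 3 + 1/109 = 328/109 ≈ 3.0092)
j(f) = -253815/14104 (j(f) = 155/43 - 65/328/109 = 155*(1/43) - 65*109/328 = 155/43 - 7085/328 = -253815/14104)
j(-163)/(-6432) = -253815/14104/(-6432) = -253815/14104*(-1/6432) = 84605/30238976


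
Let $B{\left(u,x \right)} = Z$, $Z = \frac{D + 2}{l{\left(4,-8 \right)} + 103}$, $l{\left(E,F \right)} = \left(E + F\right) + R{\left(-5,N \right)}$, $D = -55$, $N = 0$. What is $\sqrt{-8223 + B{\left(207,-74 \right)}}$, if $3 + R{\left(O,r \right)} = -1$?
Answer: $\frac{i \sqrt{74217610}}{95} \approx 90.684 i$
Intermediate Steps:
$R{\left(O,r \right)} = -4$ ($R{\left(O,r \right)} = -3 - 1 = -4$)
$l{\left(E,F \right)} = -4 + E + F$ ($l{\left(E,F \right)} = \left(E + F\right) - 4 = -4 + E + F$)
$Z = - \frac{53}{95}$ ($Z = \frac{-55 + 2}{\left(-4 + 4 - 8\right) + 103} = - \frac{53}{-8 + 103} = - \frac{53}{95} \approx -0.55789$)
$B{\left(u,x \right)} = - \frac{53}{95}$
$\sqrt{-8223 + B{\left(207,-74 \right)}} = \sqrt{-8223 - \frac{53}{95}} = \sqrt{- \frac{781238}{95}} = \frac{i \sqrt{74217610}}{95}$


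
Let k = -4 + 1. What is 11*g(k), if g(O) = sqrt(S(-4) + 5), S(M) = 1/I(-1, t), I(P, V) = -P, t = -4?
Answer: 11*sqrt(6) ≈ 26.944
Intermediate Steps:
S(M) = 1 (S(M) = 1/(-1*(-1)) = 1/1 = 1)
k = -3
g(O) = sqrt(6) (g(O) = sqrt(1 + 5) = sqrt(6))
11*g(k) = 11*sqrt(6)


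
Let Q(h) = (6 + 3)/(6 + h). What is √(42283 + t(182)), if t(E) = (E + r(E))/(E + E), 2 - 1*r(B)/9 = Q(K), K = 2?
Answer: √457338570/104 ≈ 205.63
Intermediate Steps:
Q(h) = 9/(6 + h)
r(B) = 63/8 (r(B) = 18 - 81/(6 + 2) = 18 - 81/8 = 63/8)
t(E) = (63/8 + E)/(2*E) (t(E) = (E + 63/8)/(E + E) = (63/8 + E)/((2*E)) = (63/8 + E)*(1/(2*E)) = (63/8 + E)/(2*E))
√(42283 + t(182)) = √(42283 + (1/16)*(63 + 8*182)/182) = √(42283 + (1/16)*(1/182)*(63 + 1456)) = √(42283 + (1/16)*(1/182)*1519) = √(42283 + 217/416) = √(17589945/416) = √457338570/104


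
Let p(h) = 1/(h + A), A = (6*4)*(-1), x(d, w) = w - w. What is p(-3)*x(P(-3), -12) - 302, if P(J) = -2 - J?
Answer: -302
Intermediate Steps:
x(d, w) = 0
A = -24 (A = 24*(-1) = -24)
p(h) = 1/(-24 + h) (p(h) = 1/(h - 24) = 1/(-24 + h))
p(-3)*x(P(-3), -12) - 302 = 0/(-24 - 3) - 302 = 0/(-27) - 302 = -1/27*0 - 302 = 0 - 302 = -302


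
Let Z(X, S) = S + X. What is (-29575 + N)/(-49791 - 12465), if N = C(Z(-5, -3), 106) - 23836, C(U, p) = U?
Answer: 53419/62256 ≈ 0.85805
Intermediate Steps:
N = -23844 (N = (-3 - 5) - 23836 = -8 - 23836 = -23844)
(-29575 + N)/(-49791 - 12465) = (-29575 - 23844)/(-49791 - 12465) = -53419/(-62256) = -53419*(-1/62256) = 53419/62256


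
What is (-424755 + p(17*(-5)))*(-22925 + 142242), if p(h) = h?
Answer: -50690634280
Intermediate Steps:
(-424755 + p(17*(-5)))*(-22925 + 142242) = (-424755 + 17*(-5))*(-22925 + 142242) = (-424755 - 85)*119317 = -424840*119317 = -50690634280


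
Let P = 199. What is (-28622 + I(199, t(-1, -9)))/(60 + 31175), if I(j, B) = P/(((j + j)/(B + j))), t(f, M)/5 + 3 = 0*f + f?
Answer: -11413/12494 ≈ -0.91348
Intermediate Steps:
t(f, M) = -15 + 5*f (t(f, M) = -15 + 5*(0*f + f) = -15 + 5*(0 + f) = -15 + 5*f)
I(j, B) = 199*(B + j)/(2*j) (I(j, B) = 199/(((j + j)/(B + j))) = 199/(((2*j)/(B + j))) = 199/((2*j/(B + j))) = 199*((B + j)/(2*j)) = 199*(B + j)/(2*j))
(-28622 + I(199, t(-1, -9)))/(60 + 31175) = (-28622 + (199/2)*((-15 + 5*(-1)) + 199)/199)/(60 + 31175) = (-28622 + (199/2)*(1/199)*((-15 - 5) + 199))/31235 = (-28622 + (199/2)*(1/199)*(-20 + 199))*(1/31235) = (-28622 + (199/2)*(1/199)*179)*(1/31235) = (-28622 + 179/2)*(1/31235) = -57065/2*1/31235 = -11413/12494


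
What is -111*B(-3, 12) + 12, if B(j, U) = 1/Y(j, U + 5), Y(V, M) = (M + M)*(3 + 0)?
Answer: 371/34 ≈ 10.912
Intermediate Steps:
Y(V, M) = 6*M (Y(V, M) = (2*M)*3 = 6*M)
B(j, U) = 1/(30 + 6*U) (B(j, U) = 1/(6*(U + 5)) = 1/(6*(5 + U)) = 1/(30 + 6*U))
-111*B(-3, 12) + 12 = -37/(2*(5 + 12)) + 12 = -37/(2*17) + 12 = -111*1/102 + 12 = -37/34 + 12 = 371/34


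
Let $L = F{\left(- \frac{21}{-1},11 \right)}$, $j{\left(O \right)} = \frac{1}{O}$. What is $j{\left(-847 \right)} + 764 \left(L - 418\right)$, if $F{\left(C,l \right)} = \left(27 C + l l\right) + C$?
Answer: $\frac{188308427}{847} \approx 2.2232 \cdot 10^{5}$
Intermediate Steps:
$F{\left(C,l \right)} = l^{2} + 28 C$ ($F{\left(C,l \right)} = \left(27 C + l^{2}\right) + C = \left(l^{2} + 27 C\right) + C = l^{2} + 28 C$)
$L = 709$ ($L = 11^{2} + 28 \left(- \frac{21}{-1}\right) = 121 + 28 \left(\left(-21\right) \left(-1\right)\right) = 121 + 28 \cdot 21 = 121 + 588 = 709$)
$j{\left(-847 \right)} + 764 \left(L - 418\right) = \frac{1}{-847} + 764 \left(709 - 418\right) = - \frac{1}{847} + 764 \cdot 291 = - \frac{1}{847} + 222324 = \frac{188308427}{847}$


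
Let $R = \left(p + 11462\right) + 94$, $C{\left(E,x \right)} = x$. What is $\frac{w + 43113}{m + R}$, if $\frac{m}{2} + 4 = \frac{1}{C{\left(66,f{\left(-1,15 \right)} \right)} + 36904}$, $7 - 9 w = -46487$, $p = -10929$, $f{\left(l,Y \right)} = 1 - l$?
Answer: $\frac{890892387}{11422408} \approx 77.995$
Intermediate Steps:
$w = 5166$ ($w = \frac{7}{9} - - \frac{46487}{9} = \frac{7}{9} + \frac{46487}{9} = 5166$)
$R = 627$ ($R = \left(-10929 + 11462\right) + 94 = 533 + 94 = 627$)
$m = - \frac{147623}{18453}$ ($m = -8 + \frac{2}{\left(1 - -1\right) + 36904} = -8 + \frac{2}{\left(1 + 1\right) + 36904} = -8 + \frac{2}{2 + 36904} = -8 + \frac{2}{36906} = -8 + 2 \cdot \frac{1}{36906} = -8 + \frac{1}{18453} = - \frac{147623}{18453} \approx -7.9999$)
$\frac{w + 43113}{m + R} = \frac{5166 + 43113}{- \frac{147623}{18453} + 627} = \frac{48279}{\frac{11422408}{18453}} = 48279 \cdot \frac{18453}{11422408} = \frac{890892387}{11422408}$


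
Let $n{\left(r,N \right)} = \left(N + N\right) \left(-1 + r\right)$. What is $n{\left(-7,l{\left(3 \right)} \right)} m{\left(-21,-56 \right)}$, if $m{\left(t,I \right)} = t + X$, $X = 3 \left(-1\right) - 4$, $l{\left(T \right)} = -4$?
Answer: $-1792$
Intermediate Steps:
$X = -7$ ($X = -3 - 4 = -7$)
$n{\left(r,N \right)} = 2 N \left(-1 + r\right)$
$m{\left(t,I \right)} = -7 + t$ ($m{\left(t,I \right)} = t - 7 = -7 + t$)
$n{\left(-7,l{\left(3 \right)} \right)} m{\left(-21,-56 \right)} = 2 \left(-4\right) \left(-1 - 7\right) \left(-7 - 21\right) = 2 \left(-4\right) \left(-8\right) \left(-28\right) = 64 \left(-28\right) = -1792$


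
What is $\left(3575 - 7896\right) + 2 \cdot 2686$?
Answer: $1051$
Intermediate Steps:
$\left(3575 - 7896\right) + 2 \cdot 2686 = \left(3575 - 7896\right) + 5372 = -4321 + 5372 = 1051$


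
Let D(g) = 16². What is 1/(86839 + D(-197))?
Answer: 1/87095 ≈ 1.1482e-5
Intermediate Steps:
D(g) = 256
1/(86839 + D(-197)) = 1/(86839 + 256) = 1/87095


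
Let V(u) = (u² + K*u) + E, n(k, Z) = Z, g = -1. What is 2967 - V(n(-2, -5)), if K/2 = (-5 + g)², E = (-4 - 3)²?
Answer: 3253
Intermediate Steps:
E = 49 (E = (-7)² = 49)
K = 72 (K = 2*(-5 - 1)² = 2*(-6)² = 2*36 = 72)
V(u) = 49 + u² + 72*u (V(u) = (u² + 72*u) + 49 = 49 + u² + 72*u)
2967 - V(n(-2, -5)) = 2967 - (49 + (-5)² + 72*(-5)) = 2967 - (49 + 25 - 360) = 2967 - 1*(-286) = 2967 + 286 = 3253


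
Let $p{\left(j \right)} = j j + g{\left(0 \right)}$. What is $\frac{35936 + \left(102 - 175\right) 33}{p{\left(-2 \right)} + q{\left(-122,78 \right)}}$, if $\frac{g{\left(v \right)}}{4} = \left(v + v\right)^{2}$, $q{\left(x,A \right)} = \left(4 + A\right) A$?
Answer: $\frac{33527}{6400} \approx 5.2386$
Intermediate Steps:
$q{\left(x,A \right)} = A \left(4 + A\right)$
$g{\left(v \right)} = 16 v^{2}$ ($g{\left(v \right)} = 4 \left(v + v\right)^{2} = 4 \left(2 v\right)^{2} = 4 \cdot 4 v^{2} = 16 v^{2}$)
$p{\left(j \right)} = j^{2}$ ($p{\left(j \right)} = j j + 16 \cdot 0^{2} = j^{2} + 16 \cdot 0 = j^{2} + 0 = j^{2}$)
$\frac{35936 + \left(102 - 175\right) 33}{p{\left(-2 \right)} + q{\left(-122,78 \right)}} = \frac{35936 + \left(102 - 175\right) 33}{\left(-2\right)^{2} + 78 \left(4 + 78\right)} = \frac{35936 - 2409}{4 + 78 \cdot 82} = \frac{35936 - 2409}{4 + 6396} = \frac{33527}{6400}$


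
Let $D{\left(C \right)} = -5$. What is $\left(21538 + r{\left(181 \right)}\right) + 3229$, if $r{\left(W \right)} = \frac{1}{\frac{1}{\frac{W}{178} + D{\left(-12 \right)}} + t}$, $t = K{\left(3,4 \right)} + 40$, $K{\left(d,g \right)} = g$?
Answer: $\frac{768223515}{31018} \approx 24767.0$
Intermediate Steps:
$t = 44$ ($t = 4 + 40 = 44$)
$r{\left(W \right)} = \frac{1}{44 + \frac{1}{-5 + \frac{W}{178}}}$ ($r{\left(W \right)} = \frac{1}{\frac{1}{\frac{W}{178} - 5} + 44} = \frac{1}{\frac{1}{-5 + \frac{W}{178}} + 44} = \frac{1}{44 + \frac{1}{-5 + \frac{W}{178}}}$)
$\left(21538 + r{\left(181 \right)}\right) + 3229 = \left(21538 + \frac{-890 + 181}{2 \left(-19491 + 22 \cdot 181\right)}\right) + 3229 = \left(21538 + \frac{1}{2} \frac{1}{-19491 + 3982} \left(-709\right)\right) + 3229 = \left(21538 + \frac{1}{2} \frac{1}{-15509} \left(-709\right)\right) + 3229 = \left(21538 + \frac{1}{2} \left(- \frac{1}{15509}\right) \left(-709\right)\right) + 3229 = \left(21538 + \frac{709}{31018}\right) + 3229 = \frac{668066393}{31018} + 3229 = \frac{768223515}{31018}$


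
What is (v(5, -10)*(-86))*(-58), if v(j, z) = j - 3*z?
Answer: 174580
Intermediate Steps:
(v(5, -10)*(-86))*(-58) = ((5 - 3*(-10))*(-86))*(-58) = ((5 + 30)*(-86))*(-58) = (35*(-86))*(-58) = -3010*(-58) = 174580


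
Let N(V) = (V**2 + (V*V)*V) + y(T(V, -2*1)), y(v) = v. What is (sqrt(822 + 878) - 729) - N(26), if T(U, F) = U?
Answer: -19007 + 10*sqrt(17) ≈ -18966.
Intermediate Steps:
N(V) = V + V**2 + V**3 (N(V) = (V**2 + (V*V)*V) + V = (V**2 + V**2*V) + V = (V**2 + V**3) + V = V + V**2 + V**3)
(sqrt(822 + 878) - 729) - N(26) = (sqrt(822 + 878) - 729) - 26*(1 + 26 + 26**2) = (sqrt(1700) - 729) - 26*(1 + 26 + 676) = (10*sqrt(17) - 729) - 26*703 = (-729 + 10*sqrt(17)) - 1*18278 = (-729 + 10*sqrt(17)) - 18278 = -19007 + 10*sqrt(17)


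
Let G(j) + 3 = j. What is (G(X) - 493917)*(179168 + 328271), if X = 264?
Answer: -250500306984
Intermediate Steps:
G(j) = -3 + j
(G(X) - 493917)*(179168 + 328271) = ((-3 + 264) - 493917)*(179168 + 328271) = (261 - 493917)*507439 = -493656*507439 = -250500306984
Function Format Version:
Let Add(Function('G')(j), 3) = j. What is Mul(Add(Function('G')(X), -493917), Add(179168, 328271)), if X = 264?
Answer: -250500306984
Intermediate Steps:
Function('G')(j) = Add(-3, j)
Mul(Add(Function('G')(X), -493917), Add(179168, 328271)) = Mul(Add(Add(-3, 264), -493917), Add(179168, 328271)) = Mul(Add(261, -493917), 507439) = Mul(-493656, 507439) = -250500306984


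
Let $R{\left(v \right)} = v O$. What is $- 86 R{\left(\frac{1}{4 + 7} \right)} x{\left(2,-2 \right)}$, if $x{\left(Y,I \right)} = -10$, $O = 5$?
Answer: $\frac{4300}{11} \approx 390.91$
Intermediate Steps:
$R{\left(v \right)} = 5 v$ ($R{\left(v \right)} = v 5 = 5 v$)
$- 86 R{\left(\frac{1}{4 + 7} \right)} x{\left(2,-2 \right)} = - 86 \frac{5}{4 + 7} \left(-10\right) = - 86 \cdot \frac{5}{11} \left(-10\right) = - 86 \cdot 5 \cdot \frac{1}{11} \left(-10\right) = \left(-86\right) \frac{5}{11} \left(-10\right) = \left(- \frac{430}{11}\right) \left(-10\right) = \frac{4300}{11}$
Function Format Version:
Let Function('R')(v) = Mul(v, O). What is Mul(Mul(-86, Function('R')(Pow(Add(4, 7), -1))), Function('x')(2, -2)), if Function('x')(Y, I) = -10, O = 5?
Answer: Rational(4300, 11) ≈ 390.91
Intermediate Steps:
Function('R')(v) = Mul(5, v) (Function('R')(v) = Mul(v, 5) = Mul(5, v))
Mul(Mul(-86, Function('R')(Pow(Add(4, 7), -1))), Function('x')(2, -2)) = Mul(Mul(-86, Mul(5, Pow(Add(4, 7), -1))), -10) = Mul(Mul(-86, Mul(5, Pow(11, -1))), -10) = Mul(Mul(-86, Mul(5, Rational(1, 11))), -10) = Mul(Mul(-86, Rational(5, 11)), -10) = Mul(Rational(-430, 11), -10) = Rational(4300, 11)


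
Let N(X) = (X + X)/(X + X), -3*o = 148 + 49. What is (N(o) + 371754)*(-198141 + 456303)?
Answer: 95973014310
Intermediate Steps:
o = -197/3 (o = -(148 + 49)/3 = -⅓*197 = -197/3 ≈ -65.667)
N(X) = 1 (N(X) = (2*X)/((2*X)) = (2*X)*(1/(2*X)) = 1)
(N(o) + 371754)*(-198141 + 456303) = (1 + 371754)*(-198141 + 456303) = 371755*258162 = 95973014310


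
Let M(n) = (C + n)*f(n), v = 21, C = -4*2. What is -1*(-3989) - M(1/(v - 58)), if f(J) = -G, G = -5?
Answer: 149078/37 ≈ 4029.1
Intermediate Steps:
C = -8
f(J) = 5 (f(J) = -1*(-5) = 5)
M(n) = -40 + 5*n (M(n) = (-8 + n)*5 = -40 + 5*n)
-1*(-3989) - M(1/(v - 58)) = -1*(-3989) - (-40 + 5/(21 - 58)) = 3989 - (-40 + 5/(-37)) = 3989 - (-40 + 5*(-1/37)) = 3989 - (-40 - 5/37) = 3989 - 1*(-1485/37) = 3989 + 1485/37 = 149078/37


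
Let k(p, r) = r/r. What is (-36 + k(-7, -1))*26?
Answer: -910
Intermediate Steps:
k(p, r) = 1
(-36 + k(-7, -1))*26 = (-36 + 1)*26 = -35*26 = -910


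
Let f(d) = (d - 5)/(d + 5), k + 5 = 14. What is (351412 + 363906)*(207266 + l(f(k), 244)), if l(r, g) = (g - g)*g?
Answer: 148261100588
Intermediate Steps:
k = 9 (k = -5 + 14 = 9)
f(d) = (-5 + d)/(5 + d)
l(r, g) = 0 (l(r, g) = 0*g = 0)
(351412 + 363906)*(207266 + l(f(k), 244)) = (351412 + 363906)*(207266 + 0) = 715318*207266 = 148261100588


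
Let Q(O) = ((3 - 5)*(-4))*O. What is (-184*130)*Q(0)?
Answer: 0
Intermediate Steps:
Q(O) = 8*O (Q(O) = (-2*(-4))*O = 8*O)
(-184*130)*Q(0) = (-184*130)*(8*0) = -23920*0 = 0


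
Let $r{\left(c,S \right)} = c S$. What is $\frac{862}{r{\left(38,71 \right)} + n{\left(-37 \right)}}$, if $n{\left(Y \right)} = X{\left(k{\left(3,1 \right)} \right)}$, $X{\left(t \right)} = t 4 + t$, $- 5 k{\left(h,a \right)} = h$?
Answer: $\frac{862}{2695} \approx 0.31985$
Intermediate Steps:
$k{\left(h,a \right)} = - \frac{h}{5}$
$X{\left(t \right)} = 5 t$ ($X{\left(t \right)} = 4 t + t = 5 t$)
$n{\left(Y \right)} = -3$ ($n{\left(Y \right)} = 5 \left(\left(- \frac{1}{5}\right) 3\right) = 5 \left(- \frac{3}{5}\right) = -3$)
$r{\left(c,S \right)} = S c$
$\frac{862}{r{\left(38,71 \right)} + n{\left(-37 \right)}} = \frac{862}{71 \cdot 38 - 3} = \frac{862}{2698 - 3} = \frac{862}{2695}$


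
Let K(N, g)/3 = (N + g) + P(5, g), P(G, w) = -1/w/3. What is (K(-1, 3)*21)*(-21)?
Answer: -2499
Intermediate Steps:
P(G, w) = -1/(3*w) (P(G, w) = -1/w*(1/3) = -1/(3*w))
K(N, g) = -1/g + 3*N + 3*g (K(N, g) = 3*((N + g) - 1/(3*g)) = 3*(N + g - 1/(3*g)) = -1/g + 3*N + 3*g)
(K(-1, 3)*21)*(-21) = (((-1 + 3*3*(-1 + 3))/3)*21)*(-21) = (((-1 + 3*3*2)/3)*21)*(-21) = (((-1 + 18)/3)*21)*(-21) = (((1/3)*17)*21)*(-21) = ((17/3)*21)*(-21) = 119*(-21) = -2499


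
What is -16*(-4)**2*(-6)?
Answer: 1536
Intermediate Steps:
-16*(-4)**2*(-6) = -16*16*(-6) = -256*(-6) = 1536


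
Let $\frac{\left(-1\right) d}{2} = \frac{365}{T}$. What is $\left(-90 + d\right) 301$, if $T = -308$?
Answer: $- \frac{580285}{22} \approx -26377.0$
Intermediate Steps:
$d = \frac{365}{154}$ ($d = - 2 \frac{365}{-308} = - 2 \cdot 365 \left(- \frac{1}{308}\right) = \left(-2\right) \left(- \frac{365}{308}\right) = \frac{365}{154} \approx 2.3701$)
$\left(-90 + d\right) 301 = \left(-90 + \frac{365}{154}\right) 301 = \left(- \frac{13495}{154}\right) 301 = - \frac{580285}{22}$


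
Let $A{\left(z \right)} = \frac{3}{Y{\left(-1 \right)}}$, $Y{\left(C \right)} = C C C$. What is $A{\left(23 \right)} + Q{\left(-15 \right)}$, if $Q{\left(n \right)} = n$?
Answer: $-18$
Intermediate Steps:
$Y{\left(C \right)} = C^{3}$ ($Y{\left(C \right)} = C^{2} C = C^{3}$)
$A{\left(z \right)} = -3$ ($A{\left(z \right)} = \frac{3}{\left(-1\right)^{3}} = \frac{3}{-1} = 3 \left(-1\right) = -3$)
$A{\left(23 \right)} + Q{\left(-15 \right)} = -3 - 15 = -18$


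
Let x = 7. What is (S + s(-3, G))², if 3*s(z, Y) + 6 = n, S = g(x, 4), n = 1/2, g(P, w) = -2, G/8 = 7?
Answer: 529/36 ≈ 14.694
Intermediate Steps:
G = 56 (G = 8*7 = 56)
n = ½ (n = 1*(½) = ½ ≈ 0.50000)
S = -2
s(z, Y) = -11/6 (s(z, Y) = -2 + (⅓)*(½) = -2 + ⅙ = -11/6)
(S + s(-3, G))² = (-2 - 11/6)² = (-23/6)² = 529/36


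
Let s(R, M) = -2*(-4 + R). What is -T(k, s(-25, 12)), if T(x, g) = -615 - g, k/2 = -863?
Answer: 673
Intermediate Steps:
k = -1726 (k = 2*(-863) = -1726)
s(R, M) = 8 - 2*R
-T(k, s(-25, 12)) = -(-615 - (8 - 2*(-25))) = -(-615 - (8 + 50)) = -(-615 - 1*58) = -(-615 - 58) = -1*(-673) = 673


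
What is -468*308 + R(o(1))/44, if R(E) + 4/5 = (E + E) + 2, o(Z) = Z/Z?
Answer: -7927916/55 ≈ -1.4414e+5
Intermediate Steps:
o(Z) = 1
R(E) = 6/5 + 2*E (R(E) = -⅘ + ((E + E) + 2) = -⅘ + (2*E + 2) = -⅘ + (2 + 2*E) = 6/5 + 2*E)
-468*308 + R(o(1))/44 = -468*308 + (6/5 + 2*1)/44 = -144144 + (6/5 + 2)*(1/44) = -144144 + (16/5)*(1/44) = -144144 + 4/55 = -7927916/55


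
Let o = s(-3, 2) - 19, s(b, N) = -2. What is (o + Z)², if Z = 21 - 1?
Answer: 1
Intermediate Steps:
Z = 20
o = -21 (o = -2 - 19 = -21)
(o + Z)² = (-21 + 20)² = (-1)² = 1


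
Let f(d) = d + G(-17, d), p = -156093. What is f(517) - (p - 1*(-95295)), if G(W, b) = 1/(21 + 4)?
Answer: 1532876/25 ≈ 61315.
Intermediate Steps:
G(W, b) = 1/25
f(d) = 1/25 + d (f(d) = d + 1/25 = 1/25 + d)
f(517) - (p - 1*(-95295)) = (1/25 + 517) - (-156093 - 1*(-95295)) = 12926/25 - (-156093 + 95295) = 12926/25 - 1*(-60798) = 12926/25 + 60798 = 1532876/25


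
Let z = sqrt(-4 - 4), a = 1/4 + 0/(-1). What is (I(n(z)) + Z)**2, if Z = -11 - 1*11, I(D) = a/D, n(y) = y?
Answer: (352 + I*sqrt(2))**2/256 ≈ 483.99 + 3.8891*I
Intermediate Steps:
a = 1/4 (a = 1*(1/4) + 0*(-1) = 1/4 + 0 = 1/4 ≈ 0.25000)
z = 2*I*sqrt(2) (z = sqrt(-8) = 2*I*sqrt(2) ≈ 2.8284*I)
I(D) = 1/(4*D)
Z = -22 (Z = -11 - 11 = -22)
(I(n(z)) + Z)**2 = (1/(4*((2*I*sqrt(2)))) - 22)**2 = ((-I*sqrt(2)/4)/4 - 22)**2 = (-I*sqrt(2)/16 - 22)**2 = (-22 - I*sqrt(2)/16)**2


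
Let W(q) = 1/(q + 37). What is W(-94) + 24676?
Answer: 1406531/57 ≈ 24676.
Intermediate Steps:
W(q) = 1/(37 + q)
W(-94) + 24676 = 1/(37 - 94) + 24676 = 1/(-57) + 24676 = -1/57 + 24676 = 1406531/57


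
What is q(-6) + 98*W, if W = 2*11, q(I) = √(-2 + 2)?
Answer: 2156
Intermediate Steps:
q(I) = 0 (q(I) = √0 = 0)
W = 22
q(-6) + 98*W = 0 + 98*22 = 0 + 2156 = 2156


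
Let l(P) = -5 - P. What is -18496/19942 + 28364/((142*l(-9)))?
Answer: 69391145/1415882 ≈ 49.009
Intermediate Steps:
-18496/19942 + 28364/((142*l(-9))) = -18496/19942 + 28364/((142*(-5 - 1*(-9)))) = -18496*1/19942 + 28364/((142*(-5 + 9))) = -9248/9971 + 28364/((142*4)) = -9248/9971 + 28364/568 = -9248/9971 + 28364*(1/568) = -9248/9971 + 7091/142 = 69391145/1415882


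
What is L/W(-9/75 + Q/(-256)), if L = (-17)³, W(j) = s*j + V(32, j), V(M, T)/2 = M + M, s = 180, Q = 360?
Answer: 196520/5869 ≈ 33.484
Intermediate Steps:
V(M, T) = 4*M (V(M, T) = 2*(M + M) = 2*(2*M) = 4*M)
W(j) = 128 + 180*j (W(j) = 180*j + 4*32 = 180*j + 128 = 128 + 180*j)
L = -4913
L/W(-9/75 + Q/(-256)) = -4913/(128 + 180*(-9/75 + 360/(-256))) = -4913/(128 + 180*(-9*1/75 + 360*(-1/256))) = -4913/(128 + 180*(-3/25 - 45/32)) = -4913/(128 + 180*(-1221/800)) = -4913/(128 - 10989/40) = -4913/(-5869/40) = -4913*(-40/5869) = 196520/5869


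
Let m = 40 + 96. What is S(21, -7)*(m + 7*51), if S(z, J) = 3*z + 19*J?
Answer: -34510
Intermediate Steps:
m = 136
S(21, -7)*(m + 7*51) = (3*21 + 19*(-7))*(136 + 7*51) = (63 - 133)*(136 + 357) = -70*493 = -34510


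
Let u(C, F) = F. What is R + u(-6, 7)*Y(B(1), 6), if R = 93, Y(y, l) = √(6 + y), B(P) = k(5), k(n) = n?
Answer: 93 + 7*√11 ≈ 116.22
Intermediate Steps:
B(P) = 5
R + u(-6, 7)*Y(B(1), 6) = 93 + 7*√(6 + 5) = 93 + 7*√11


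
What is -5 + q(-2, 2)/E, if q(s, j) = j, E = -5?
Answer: -27/5 ≈ -5.4000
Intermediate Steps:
-5 + q(-2, 2)/E = -5 + 2/(-5) = -5 - 1/5*2 = -5 - 2/5 = -27/5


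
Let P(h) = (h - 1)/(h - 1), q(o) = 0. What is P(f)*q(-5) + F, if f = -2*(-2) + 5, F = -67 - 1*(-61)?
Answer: -6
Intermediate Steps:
F = -6 (F = -67 + 61 = -6)
f = 9 (f = 4 + 5 = 9)
P(h) = 1 (P(h) = (-1 + h)/(-1 + h) = 1)
P(f)*q(-5) + F = 1*0 - 6 = 0 - 6 = -6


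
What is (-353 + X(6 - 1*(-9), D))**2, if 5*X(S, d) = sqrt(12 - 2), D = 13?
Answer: (1765 - sqrt(10))**2/25 ≈ 1.2416e+5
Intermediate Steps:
X(S, d) = sqrt(10)/5 (X(S, d) = sqrt(12 - 2)/5 = sqrt(10)/5)
(-353 + X(6 - 1*(-9), D))**2 = (-353 + sqrt(10)/5)**2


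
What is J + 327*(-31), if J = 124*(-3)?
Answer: -10509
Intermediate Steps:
J = -372
J + 327*(-31) = -372 + 327*(-31) = -372 - 10137 = -10509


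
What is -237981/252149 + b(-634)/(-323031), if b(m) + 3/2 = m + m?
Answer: -6656968457/7082777706 ≈ -0.93988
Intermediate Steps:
b(m) = -3/2 + 2*m (b(m) = -3/2 + (m + m) = -3/2 + 2*m)
-237981/252149 + b(-634)/(-323031) = -237981/252149 + (-3/2 + 2*(-634))/(-323031) = -237981*1/252149 + (-3/2 - 1268)*(-1/323031) = -10347/10963 - 2539/2*(-1/323031) = -10347/10963 + 2539/646062 = -6656968457/7082777706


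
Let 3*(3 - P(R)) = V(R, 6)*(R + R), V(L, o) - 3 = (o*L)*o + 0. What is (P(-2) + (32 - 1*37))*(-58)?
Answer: 5452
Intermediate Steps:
V(L, o) = 3 + L*o**2 (V(L, o) = 3 + ((o*L)*o + 0) = 3 + ((L*o)*o + 0) = 3 + (L*o**2 + 0) = 3 + L*o**2)
P(R) = 3 - 2*R*(3 + 36*R)/3 (P(R) = 3 - (3 + R*6**2)*(R + R)/3 = 3 - (3 + R*36)*2*R/3 = 3 - (3 + 36*R)*2*R/3 = 3 - 2*R*(3 + 36*R)/3)
(P(-2) + (32 - 1*37))*(-58) = ((3 - 2*(-2)*(1 + 12*(-2))) + (32 - 1*37))*(-58) = ((3 - 2*(-2)*(1 - 24)) + (32 - 37))*(-58) = ((3 - 2*(-2)*(-23)) - 5)*(-58) = ((3 - 92) - 5)*(-58) = (-89 - 5)*(-58) = -94*(-58) = 5452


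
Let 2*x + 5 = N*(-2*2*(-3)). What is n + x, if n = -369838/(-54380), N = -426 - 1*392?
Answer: -66665788/13595 ≈ -4903.7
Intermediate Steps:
N = -818 (N = -426 - 392 = -818)
n = 184919/27190 (n = -369838*(-1/54380) = 184919/27190 ≈ 6.8010)
x = -9821/2 (x = -5/2 + (-818*(-2*2)*(-3))/2 = -5/2 + (-(-3272)*(-3))/2 = -5/2 + (-818*12)/2 = -5/2 + (½)*(-9816) = -5/2 - 4908 = -9821/2 ≈ -4910.5)
n + x = 184919/27190 - 9821/2 = -66665788/13595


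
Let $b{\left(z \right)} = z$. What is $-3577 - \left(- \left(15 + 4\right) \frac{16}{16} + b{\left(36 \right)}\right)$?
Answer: $-3594$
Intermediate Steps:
$-3577 - \left(- \left(15 + 4\right) \frac{16}{16} + b{\left(36 \right)}\right) = -3577 - \left(36 - \left(15 + 4\right) \frac{16}{16}\right) = -3577 - \left(36 - 19 \cdot 16 \cdot \frac{1}{16}\right) = -3577 + \left(19 \cdot 1 - 36\right) = -3577 + \left(19 - 36\right) = -3577 - 17 = -3594$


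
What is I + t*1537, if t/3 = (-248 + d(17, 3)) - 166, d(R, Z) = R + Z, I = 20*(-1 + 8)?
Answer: -1816594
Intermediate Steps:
I = 140 (I = 20*7 = 140)
t = -1182 (t = 3*((-248 + (17 + 3)) - 166) = 3*((-248 + 20) - 166) = 3*(-228 - 166) = 3*(-394) = -1182)
I + t*1537 = 140 - 1182*1537 = 140 - 1816734 = -1816594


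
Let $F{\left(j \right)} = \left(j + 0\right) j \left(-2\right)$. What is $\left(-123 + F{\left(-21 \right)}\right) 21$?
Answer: $-21105$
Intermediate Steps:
$F{\left(j \right)} = - 2 j^{2}$ ($F{\left(j \right)} = j j \left(-2\right) = j^{2} \left(-2\right) = - 2 j^{2}$)
$\left(-123 + F{\left(-21 \right)}\right) 21 = \left(-123 - 2 \left(-21\right)^{2}\right) 21 = \left(-123 - 882\right) 21 = \left(-1005\right) 21 = -21105$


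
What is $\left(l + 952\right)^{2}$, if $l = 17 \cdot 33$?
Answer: $2289169$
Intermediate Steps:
$l = 561$
$\left(l + 952\right)^{2} = \left(561 + 952\right)^{2} = 1513^{2} = 2289169$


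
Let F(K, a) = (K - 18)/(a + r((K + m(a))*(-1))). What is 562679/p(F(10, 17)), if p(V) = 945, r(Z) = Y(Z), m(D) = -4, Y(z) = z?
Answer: 562679/945 ≈ 595.43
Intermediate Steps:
r(Z) = Z
F(K, a) = (-18 + K)/(4 + a - K) (F(K, a) = (K - 18)/(a + (K - 4)*(-1)) = (-18 + K)/(a + (-4 + K)*(-1)) = (-18 + K)/(a + (4 - K)) = (-18 + K)/(4 + a - K))
562679/p(F(10, 17)) = 562679/945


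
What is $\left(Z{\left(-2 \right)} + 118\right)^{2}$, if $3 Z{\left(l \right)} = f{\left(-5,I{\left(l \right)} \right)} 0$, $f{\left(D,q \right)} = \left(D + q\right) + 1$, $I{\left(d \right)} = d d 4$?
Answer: $13924$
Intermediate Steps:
$I{\left(d \right)} = 4 d^{2}$ ($I{\left(d \right)} = d^{2} \cdot 4 = 4 d^{2}$)
$f{\left(D,q \right)} = 1 + D + q$
$Z{\left(l \right)} = 0$ ($Z{\left(l \right)} = \frac{\left(1 - 5 + 4 l^{2}\right) 0}{3} = \frac{\left(-4 + 4 l^{2}\right) 0}{3} = \frac{1}{3} \cdot 0 = 0$)
$\left(Z{\left(-2 \right)} + 118\right)^{2} = \left(0 + 118\right)^{2} = 118^{2} = 13924$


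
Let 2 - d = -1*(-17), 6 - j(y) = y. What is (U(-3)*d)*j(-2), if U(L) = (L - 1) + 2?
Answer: 240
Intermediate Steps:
j(y) = 6 - y
U(L) = 1 + L (U(L) = (-1 + L) + 2 = 1 + L)
d = -15 (d = 2 - (-1)*(-17) = 2 - 1*17 = 2 - 17 = -15)
(U(-3)*d)*j(-2) = ((1 - 3)*(-15))*(6 - 1*(-2)) = (-2*(-15))*(6 + 2) = 30*8 = 240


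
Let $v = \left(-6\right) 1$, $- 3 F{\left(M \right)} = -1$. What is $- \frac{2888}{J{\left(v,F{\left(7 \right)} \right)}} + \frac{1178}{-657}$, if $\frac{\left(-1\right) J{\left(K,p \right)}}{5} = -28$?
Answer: $- \frac{515584}{22995} \approx -22.422$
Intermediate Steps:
$F{\left(M \right)} = \frac{1}{3}$ ($F{\left(M \right)} = \left(- \frac{1}{3}\right) \left(-1\right) = \frac{1}{3}$)
$v = -6$
$J{\left(K,p \right)} = 140$ ($J{\left(K,p \right)} = \left(-5\right) \left(-28\right) = 140$)
$- \frac{2888}{J{\left(v,F{\left(7 \right)} \right)}} + \frac{1178}{-657} = - \frac{2888}{140} + \frac{1178}{-657} = \left(-2888\right) \frac{1}{140} + 1178 \left(- \frac{1}{657}\right) = - \frac{722}{35} - \frac{1178}{657} = - \frac{515584}{22995}$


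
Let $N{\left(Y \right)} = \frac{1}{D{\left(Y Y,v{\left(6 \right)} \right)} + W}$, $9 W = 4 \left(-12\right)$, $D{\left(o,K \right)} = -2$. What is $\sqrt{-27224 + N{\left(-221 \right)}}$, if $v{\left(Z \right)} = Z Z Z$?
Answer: $\frac{i \sqrt{13176482}}{22} \approx 165.0 i$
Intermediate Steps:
$v{\left(Z \right)} = Z^{3}$ ($v{\left(Z \right)} = Z^{2} Z = Z^{3}$)
$W = - \frac{16}{3}$ ($W = \frac{4 \left(-12\right)}{9} = \frac{1}{9} \left(-48\right) = - \frac{16}{3} \approx -5.3333$)
$N{\left(Y \right)} = - \frac{3}{22}$ ($N{\left(Y \right)} = \frac{1}{-2 - \frac{16}{3}} = \frac{1}{- \frac{22}{3}} = - \frac{3}{22}$)
$\sqrt{-27224 + N{\left(-221 \right)}} = \sqrt{-27224 - \frac{3}{22}} = \sqrt{- \frac{598931}{22}} = \frac{i \sqrt{13176482}}{22}$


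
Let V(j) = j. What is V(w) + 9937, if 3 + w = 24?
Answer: 9958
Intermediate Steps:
w = 21 (w = -3 + 24 = 21)
V(w) + 9937 = 21 + 9937 = 9958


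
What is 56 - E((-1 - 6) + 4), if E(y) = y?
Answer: 59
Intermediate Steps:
56 - E((-1 - 6) + 4) = 56 - ((-1 - 6) + 4) = 56 - (-7 + 4) = 56 - 1*(-3) = 56 + 3 = 59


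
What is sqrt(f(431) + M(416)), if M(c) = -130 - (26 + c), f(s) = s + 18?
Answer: I*sqrt(123) ≈ 11.091*I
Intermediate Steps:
f(s) = 18 + s
M(c) = -156 - c (M(c) = -130 + (-26 - c) = -156 - c)
sqrt(f(431) + M(416)) = sqrt((18 + 431) + (-156 - 1*416)) = sqrt(449 + (-156 - 416)) = sqrt(449 - 572) = sqrt(-123) = I*sqrt(123)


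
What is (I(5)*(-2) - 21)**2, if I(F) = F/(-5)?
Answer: 361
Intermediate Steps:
I(F) = -F/5 (I(F) = F*(-1/5) = -F/5)
(I(5)*(-2) - 21)**2 = (-1/5*5*(-2) - 21)**2 = (-1*(-2) - 21)**2 = (2 - 21)**2 = (-19)**2 = 361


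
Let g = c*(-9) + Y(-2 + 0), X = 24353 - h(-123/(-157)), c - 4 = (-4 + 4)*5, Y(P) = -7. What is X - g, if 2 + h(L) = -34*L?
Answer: 3834668/157 ≈ 24425.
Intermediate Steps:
h(L) = -2 - 34*L
c = 4 (c = 4 + (-4 + 4)*5 = 4 + 0*5 = 4 + 0 = 4)
X = 3827917/157 (X = 24353 - (-2 - (-4182)/(-157)) = 24353 - (-2 - (-4182)*(-1)/157) = 24353 - (-2 - 34*123/157) = 24353 - (-2 - 4182/157) = 24353 - 1*(-4496/157) = 24353 + 4496/157 = 3827917/157 ≈ 24382.)
g = -43 (g = 4*(-9) - 7 = -36 - 7 = -43)
X - g = 3827917/157 - 1*(-43) = 3827917/157 + 43 = 3834668/157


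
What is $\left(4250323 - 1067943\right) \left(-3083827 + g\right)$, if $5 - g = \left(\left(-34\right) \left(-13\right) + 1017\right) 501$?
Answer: $-12140082758780$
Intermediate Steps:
$g = -730954$ ($g = 5 - \left(\left(-34\right) \left(-13\right) + 1017\right) 501 = 5 - \left(442 + 1017\right) 501 = 5 - 1459 \cdot 501 = 5 - 730959 = -730954$)
$\left(4250323 - 1067943\right) \left(-3083827 + g\right) = \left(4250323 - 1067943\right) \left(-3083827 - 730954\right) = 3182380 \left(-3814781\right) = -12140082758780$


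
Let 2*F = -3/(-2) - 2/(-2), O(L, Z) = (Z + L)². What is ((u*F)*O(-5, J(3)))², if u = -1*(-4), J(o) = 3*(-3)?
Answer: 960400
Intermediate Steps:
J(o) = -9
O(L, Z) = (L + Z)²
F = 5/4 (F = (-3/(-2) - 2/(-2))/2 = (-3*(-½) - 2*(-½))/2 = (3/2 + 1)/2 = (½)*(5/2) = 5/4 ≈ 1.2500)
u = 4
((u*F)*O(-5, J(3)))² = ((4*(5/4))*(-5 - 9)²)² = (5*(-14)²)² = (5*196)² = 980² = 960400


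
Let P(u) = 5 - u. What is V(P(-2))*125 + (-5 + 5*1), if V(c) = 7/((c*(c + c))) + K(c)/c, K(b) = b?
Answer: 1875/14 ≈ 133.93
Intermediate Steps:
V(c) = 1 + 7/(2*c²) (V(c) = 7/((c*(c + c))) + c/c = 7/((c*(2*c))) + 1 = 7/((2*c²)) + 1 = 7*(1/(2*c²)) + 1 = 7/(2*c²) + 1 = 1 + 7/(2*c²))
V(P(-2))*125 + (-5 + 5*1) = (1 + 7/(2*(5 - 1*(-2))²))*125 + (-5 + 5*1) = (1 + 7/(2*(5 + 2)²))*125 + (-5 + 5) = (1 + (7/2)/7²)*125 + 0 = (1 + (7/2)*(1/49))*125 + 0 = (1 + 1/14)*125 + 0 = (15/14)*125 + 0 = 1875/14 + 0 = 1875/14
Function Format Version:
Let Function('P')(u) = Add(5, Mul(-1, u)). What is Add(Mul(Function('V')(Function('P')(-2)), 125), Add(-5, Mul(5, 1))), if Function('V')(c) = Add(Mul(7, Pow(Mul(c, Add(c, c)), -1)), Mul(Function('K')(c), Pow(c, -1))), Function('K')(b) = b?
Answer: Rational(1875, 14) ≈ 133.93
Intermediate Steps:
Function('V')(c) = Add(1, Mul(Rational(7, 2), Pow(c, -2))) (Function('V')(c) = Add(Mul(7, Pow(Mul(c, Add(c, c)), -1)), Mul(c, Pow(c, -1))) = Add(Mul(7, Pow(Mul(c, Mul(2, c)), -1)), 1) = Add(Mul(7, Pow(Mul(2, Pow(c, 2)), -1)), 1) = Add(Mul(7, Mul(Rational(1, 2), Pow(c, -2))), 1) = Add(Mul(Rational(7, 2), Pow(c, -2)), 1) = Add(1, Mul(Rational(7, 2), Pow(c, -2))))
Add(Mul(Function('V')(Function('P')(-2)), 125), Add(-5, Mul(5, 1))) = Add(Mul(Add(1, Mul(Rational(7, 2), Pow(Add(5, Mul(-1, -2)), -2))), 125), Add(-5, Mul(5, 1))) = Add(Mul(Add(1, Mul(Rational(7, 2), Pow(Add(5, 2), -2))), 125), Add(-5, 5)) = Add(Mul(Add(1, Mul(Rational(7, 2), Pow(7, -2))), 125), 0) = Add(Mul(Add(1, Mul(Rational(7, 2), Rational(1, 49))), 125), 0) = Add(Mul(Add(1, Rational(1, 14)), 125), 0) = Add(Mul(Rational(15, 14), 125), 0) = Add(Rational(1875, 14), 0) = Rational(1875, 14)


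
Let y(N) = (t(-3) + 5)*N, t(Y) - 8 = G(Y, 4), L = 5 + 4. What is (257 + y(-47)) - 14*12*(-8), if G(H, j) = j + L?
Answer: 379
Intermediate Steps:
L = 9
G(H, j) = 9 + j (G(H, j) = j + 9 = 9 + j)
t(Y) = 21 (t(Y) = 8 + (9 + 4) = 8 + 13 = 21)
y(N) = 26*N (y(N) = (21 + 5)*N = 26*N)
(257 + y(-47)) - 14*12*(-8) = (257 + 26*(-47)) - 14*12*(-8) = (257 - 1222) - 168*(-8) = -965 + 1344 = 379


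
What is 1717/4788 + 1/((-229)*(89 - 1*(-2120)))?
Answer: 868558549/2422062468 ≈ 0.35860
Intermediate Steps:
1717/4788 + 1/((-229)*(89 - 1*(-2120))) = 1717*(1/4788) - 1/(229*(89 + 2120)) = 1717/4788 - 1/229/2209 = 1717/4788 - 1/229*1/2209 = 1717/4788 - 1/505861 = 868558549/2422062468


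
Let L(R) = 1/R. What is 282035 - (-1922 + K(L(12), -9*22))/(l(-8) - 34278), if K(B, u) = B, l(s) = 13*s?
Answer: 116363105377/412584 ≈ 2.8204e+5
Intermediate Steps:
282035 - (-1922 + K(L(12), -9*22))/(l(-8) - 34278) = 282035 - (-1922 + 1/12)/(13*(-8) - 34278) = 282035 - (-1922 + 1/12)/(-104 - 34278) = 282035 - (-23063)/(12*(-34382)) = 282035 - (-23063)*(-1)/(12*34382) = 282035 - 1*23063/412584 = 282035 - 23063/412584 = 116363105377/412584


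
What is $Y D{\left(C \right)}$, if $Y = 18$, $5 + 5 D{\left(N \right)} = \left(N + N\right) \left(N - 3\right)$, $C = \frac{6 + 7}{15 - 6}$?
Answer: $- \frac{1538}{45} \approx -34.178$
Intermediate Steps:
$C = \frac{13}{9} \approx 1.4444$
$D{\left(N \right)} = -1 + \frac{2 N \left(-3 + N\right)}{5}$ ($D{\left(N \right)} = -1 + \frac{\left(N + N\right) \left(N - 3\right)}{5} = -1 + \frac{2 N \left(-3 + N\right)}{5}$)
$Y D{\left(C \right)} = 18 \left(-1 - \frac{26}{15} + \frac{2 \left(\frac{13}{9}\right)^{2}}{5}\right) = 18 \left(-1 - \frac{26}{15} + \frac{2}{5} \cdot \frac{169}{81}\right) = 18 \left(-1 - \frac{26}{15} + \frac{338}{405}\right) = 18 \left(- \frac{769}{405}\right) = - \frac{1538}{45}$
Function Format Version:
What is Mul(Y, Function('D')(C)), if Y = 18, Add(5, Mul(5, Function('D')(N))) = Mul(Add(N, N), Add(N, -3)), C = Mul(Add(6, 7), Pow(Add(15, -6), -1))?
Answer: Rational(-1538, 45) ≈ -34.178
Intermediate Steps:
C = Rational(13, 9) (C = Mul(13, Pow(9, -1)) = Mul(13, Rational(1, 9)) = Rational(13, 9) ≈ 1.4444)
Function('D')(N) = Add(-1, Mul(Rational(2, 5), N, Add(-3, N))) (Function('D')(N) = Add(-1, Mul(Rational(1, 5), Mul(Add(N, N), Add(N, -3)))) = Add(-1, Mul(Rational(1, 5), Mul(Mul(2, N), Add(-3, N)))) = Add(-1, Mul(Rational(1, 5), Mul(2, N, Add(-3, N)))) = Add(-1, Mul(Rational(2, 5), N, Add(-3, N))))
Mul(Y, Function('D')(C)) = Mul(18, Add(-1, Mul(Rational(-6, 5), Rational(13, 9)), Mul(Rational(2, 5), Pow(Rational(13, 9), 2)))) = Mul(18, Add(-1, Rational(-26, 15), Mul(Rational(2, 5), Rational(169, 81)))) = Mul(18, Add(-1, Rational(-26, 15), Rational(338, 405))) = Mul(18, Rational(-769, 405)) = Rational(-1538, 45)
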